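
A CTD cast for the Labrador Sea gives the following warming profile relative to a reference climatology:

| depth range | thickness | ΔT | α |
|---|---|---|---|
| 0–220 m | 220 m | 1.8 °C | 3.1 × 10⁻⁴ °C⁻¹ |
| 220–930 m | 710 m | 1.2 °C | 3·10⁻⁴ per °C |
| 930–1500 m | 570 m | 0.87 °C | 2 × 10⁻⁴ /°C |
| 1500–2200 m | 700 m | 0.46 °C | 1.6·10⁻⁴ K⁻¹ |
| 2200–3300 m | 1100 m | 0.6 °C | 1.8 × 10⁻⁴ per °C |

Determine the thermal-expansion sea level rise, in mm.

0–220 m: 3.1×10⁻⁴ × 220 × 1.8 = 0.12276 m
710 × 1.2 × 3×10⁻⁴ = 0.25560 m
930–1500 m: 0.87 × 2×10⁻⁴ × 570 = 0.09918 m
1500–2200 m: 700 × 0.46 × 1.6×10⁻⁴ = 0.05152 m
Layer 5: 1100 × 1.8×10⁻⁴ × 0.6 = 0.11880 m
Δh = 0.12276 + 0.25560 + 0.09918 + 0.05152 + 0.11880 = 0.64786 m

648 mm of thermosteric rise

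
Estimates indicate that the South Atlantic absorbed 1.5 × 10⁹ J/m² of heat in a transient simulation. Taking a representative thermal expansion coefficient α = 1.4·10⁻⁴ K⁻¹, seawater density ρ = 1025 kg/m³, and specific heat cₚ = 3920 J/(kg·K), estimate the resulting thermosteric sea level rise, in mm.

52.3 mm

Δh = αQ/(ρcₚ) = 1.4×10⁻⁴ × 1.5×10⁹ / (1025 × 3920) ≈ 0.052265 m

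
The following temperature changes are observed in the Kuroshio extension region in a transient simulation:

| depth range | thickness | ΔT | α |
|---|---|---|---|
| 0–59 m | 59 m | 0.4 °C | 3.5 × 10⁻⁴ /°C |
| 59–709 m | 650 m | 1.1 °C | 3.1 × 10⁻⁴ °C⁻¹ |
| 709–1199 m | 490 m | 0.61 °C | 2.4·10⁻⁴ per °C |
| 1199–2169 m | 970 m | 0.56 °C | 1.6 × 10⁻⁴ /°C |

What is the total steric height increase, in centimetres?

Layer 1: 0.4 × 3.5×10⁻⁴ × 59 = 0.00826 m
1.1 × 3.1×10⁻⁴ × 650 = 0.22165 m
Layer 3: 0.61 × 2.4×10⁻⁴ × 490 = 0.071736 m
1199–2169 m: 1.6×10⁻⁴ × 970 × 0.56 = 0.086912 m
Δh = 0.00826 + 0.22165 + 0.071736 + 0.086912 = 0.388558 m

38.9 cm of thermosteric rise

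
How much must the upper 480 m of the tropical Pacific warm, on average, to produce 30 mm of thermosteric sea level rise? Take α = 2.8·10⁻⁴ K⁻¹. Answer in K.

about 0.223 K

ΔT = Δh/(αH) = 0.03 / (2.8×10⁻⁴ × 480) ≈ 0.2232 K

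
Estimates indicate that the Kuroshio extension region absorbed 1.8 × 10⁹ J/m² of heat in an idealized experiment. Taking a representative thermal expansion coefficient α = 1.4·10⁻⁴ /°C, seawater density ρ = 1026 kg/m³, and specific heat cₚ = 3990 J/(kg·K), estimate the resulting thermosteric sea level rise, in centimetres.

6.16 cm of thermosteric rise

Δh = αQ/(ρcₚ) = 1.4×10⁻⁴ × 1.8×10⁹ / (1026 × 3990) ≈ 0.061557 m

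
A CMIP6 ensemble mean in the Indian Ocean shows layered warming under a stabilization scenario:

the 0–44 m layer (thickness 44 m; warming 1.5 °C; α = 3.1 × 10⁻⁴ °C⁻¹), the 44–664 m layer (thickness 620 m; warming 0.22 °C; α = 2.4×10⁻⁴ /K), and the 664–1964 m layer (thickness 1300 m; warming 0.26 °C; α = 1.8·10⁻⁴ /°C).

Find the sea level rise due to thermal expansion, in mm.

114 mm

1.5 × 3.1×10⁻⁴ × 44 = 0.02046 m
0.22 × 620 × 2.4×10⁻⁴ = 0.032736 m
1300 × 1.8×10⁻⁴ × 0.26 = 0.06084 m
Δh = 0.02046 + 0.032736 + 0.06084 = 0.114036 m ≈ 114 mm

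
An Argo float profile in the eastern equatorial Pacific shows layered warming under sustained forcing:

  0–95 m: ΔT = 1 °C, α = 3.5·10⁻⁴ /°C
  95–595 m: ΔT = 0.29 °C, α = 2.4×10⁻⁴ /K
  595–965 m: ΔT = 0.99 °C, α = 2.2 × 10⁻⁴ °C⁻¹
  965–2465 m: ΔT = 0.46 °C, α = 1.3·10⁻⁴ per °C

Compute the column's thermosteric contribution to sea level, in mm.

240 mm

Layer 1: 1 × 95 × 3.5×10⁻⁴ = 0.03325 m
95–595 m: 0.29 × 500 × 2.4×10⁻⁴ = 0.03480 m
595–965 m: 0.99 × 2.2×10⁻⁴ × 370 = 0.080586 m
0.46 × 1500 × 1.3×10⁻⁴ = 0.08970 m
Δh = 0.03325 + 0.03480 + 0.080586 + 0.08970 = 0.238336 m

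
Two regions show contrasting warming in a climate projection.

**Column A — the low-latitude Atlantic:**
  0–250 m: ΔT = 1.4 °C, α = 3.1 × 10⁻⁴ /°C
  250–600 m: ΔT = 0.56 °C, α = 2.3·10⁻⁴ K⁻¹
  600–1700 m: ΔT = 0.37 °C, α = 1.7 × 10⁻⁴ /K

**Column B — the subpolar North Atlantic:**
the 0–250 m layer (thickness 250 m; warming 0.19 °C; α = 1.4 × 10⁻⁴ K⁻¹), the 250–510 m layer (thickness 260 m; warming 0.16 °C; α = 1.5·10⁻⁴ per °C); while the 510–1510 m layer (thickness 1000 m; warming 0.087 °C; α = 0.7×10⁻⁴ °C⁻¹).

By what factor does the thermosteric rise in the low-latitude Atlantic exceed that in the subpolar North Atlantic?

A 3.1×10⁻⁴ × 1.4 × 250 = 0.10850 m
A 250–600 m: 0.56 × 2.3×10⁻⁴ × 350 = 0.04508 m
A 600–1700 m: 1.7×10⁻⁴ × 1100 × 0.37 = 0.06919 m
A total: 0.22277 m
B 0.19 × 1.4×10⁻⁴ × 250 = 0.00665 m
B 0.16 × 260 × 1.5×10⁻⁴ = 0.00624 m
B 510–1510 m: 1000 × 0.087 × 0.7×10⁻⁴ = 0.00609 m
B total: 0.01898 m
Ratio: 0.22277 / 0.01898 ≈ 11.74

11.7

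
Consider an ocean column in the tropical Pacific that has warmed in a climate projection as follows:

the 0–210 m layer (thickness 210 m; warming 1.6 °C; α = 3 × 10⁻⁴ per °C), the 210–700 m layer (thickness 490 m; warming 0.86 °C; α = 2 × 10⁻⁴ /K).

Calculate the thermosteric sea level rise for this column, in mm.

185 mm

Layer 1: 3×10⁻⁴ × 210 × 1.6 = 0.10080 m
210–700 m: 490 × 2×10⁻⁴ × 0.86 = 0.08428 m
Δh = 0.10080 + 0.08428 = 0.18508 m ≈ 185 mm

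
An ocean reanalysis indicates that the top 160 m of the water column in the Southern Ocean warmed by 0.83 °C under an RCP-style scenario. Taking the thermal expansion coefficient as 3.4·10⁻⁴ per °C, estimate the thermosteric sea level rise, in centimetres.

Δh = αΔT·H = 3.4×10⁻⁴ × 0.83 × 160 = 0.045152 m

Δh ≈ 4.5 cm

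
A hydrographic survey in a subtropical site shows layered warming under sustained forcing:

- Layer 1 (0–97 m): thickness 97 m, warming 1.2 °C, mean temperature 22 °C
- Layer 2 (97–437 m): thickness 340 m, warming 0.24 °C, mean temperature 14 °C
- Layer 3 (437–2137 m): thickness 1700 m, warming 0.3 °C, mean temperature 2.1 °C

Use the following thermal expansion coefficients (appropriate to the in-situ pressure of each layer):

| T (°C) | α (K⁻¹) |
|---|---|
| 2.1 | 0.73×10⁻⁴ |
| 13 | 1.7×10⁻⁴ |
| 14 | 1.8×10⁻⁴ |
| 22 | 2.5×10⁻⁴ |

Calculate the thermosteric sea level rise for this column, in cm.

8.10 cm of thermosteric rise

Layer 1 at 22 °C → α = 2.5×10⁻⁴ K⁻¹
Layer 2 at 14 °C → α = 1.8×10⁻⁴ K⁻¹
Layer 3 at 2.1 °C → α = 0.73×10⁻⁴ K⁻¹
Layer 1: 2.5×10⁻⁴ × 97 × 1.2 = 0.02910 m
97–437 m: 1.8×10⁻⁴ × 340 × 0.24 = 0.014688 m
0.73×10⁻⁴ × 0.3 × 1700 = 0.03723 m
Δh = 0.02910 + 0.014688 + 0.03723 = 0.081018 m ≈ 8.10 cm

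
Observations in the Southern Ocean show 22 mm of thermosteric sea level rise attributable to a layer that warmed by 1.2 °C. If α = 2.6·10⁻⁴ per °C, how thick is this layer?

H ≈ 71 m

H = Δh/(αΔT) = 0.022 / (2.6×10⁻⁴ × 1.2) ≈ 70.51 m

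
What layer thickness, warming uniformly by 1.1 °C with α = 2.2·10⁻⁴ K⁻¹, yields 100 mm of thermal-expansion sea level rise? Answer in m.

H = Δh/(αΔT) = 0.1 / (2.2×10⁻⁴ × 1.1) ≈ 413.2 m

413 m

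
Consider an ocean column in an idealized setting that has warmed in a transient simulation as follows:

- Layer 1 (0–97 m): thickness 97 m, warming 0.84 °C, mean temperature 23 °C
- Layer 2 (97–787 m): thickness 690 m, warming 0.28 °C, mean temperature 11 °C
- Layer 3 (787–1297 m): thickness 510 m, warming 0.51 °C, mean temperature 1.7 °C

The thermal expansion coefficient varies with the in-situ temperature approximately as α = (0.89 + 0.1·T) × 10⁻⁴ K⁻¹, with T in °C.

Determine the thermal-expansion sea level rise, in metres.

0.092 m

Layer 1: α = (0.89 + 0.1×23)×10⁻⁴ = 3.19×10⁻⁴ K⁻¹
Layer 2: α = (0.89 + 0.1×11)×10⁻⁴ = 1.99×10⁻⁴ K⁻¹
Layer 3: α = (0.89 + 0.1×1.7)×10⁻⁴ = 1.06×10⁻⁴ K⁻¹
97 × 3.19×10⁻⁴ × 0.84 = 0.02599212 m
0.28 × 690 × 1.99×10⁻⁴ = 0.0384468 m
787–1297 m: 0.51 × 510 × 1.06×10⁻⁴ = 0.0275706 m
Δh = 0.02599212 + 0.0384468 + 0.0275706 = 0.09200952 m ≈ 0.092 m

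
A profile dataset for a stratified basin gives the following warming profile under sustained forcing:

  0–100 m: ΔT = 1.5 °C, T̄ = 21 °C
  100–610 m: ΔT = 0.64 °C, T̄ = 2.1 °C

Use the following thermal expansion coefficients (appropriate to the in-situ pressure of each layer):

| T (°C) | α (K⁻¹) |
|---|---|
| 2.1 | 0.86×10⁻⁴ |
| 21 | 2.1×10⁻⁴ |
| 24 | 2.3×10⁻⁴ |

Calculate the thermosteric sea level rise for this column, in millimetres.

Layer 1 at 21 °C → α = 2.1×10⁻⁴ K⁻¹
Layer 2 at 2.1 °C → α = 0.86×10⁻⁴ K⁻¹
0–100 m: 100 × 1.5 × 2.1×10⁻⁴ = 0.03150 m
Layer 2: 510 × 0.64 × 0.86×10⁻⁴ = 0.0280704 m
Δh = 0.03150 + 0.0280704 = 0.0595704 m

Δh = 59.6 mm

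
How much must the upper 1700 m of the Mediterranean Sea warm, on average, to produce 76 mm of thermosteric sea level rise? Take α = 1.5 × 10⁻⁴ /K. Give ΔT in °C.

ΔT = Δh/(αH) = 0.076 / (1.5×10⁻⁴ × 1700) ≈ 0.2980 °C

about 0.298 °C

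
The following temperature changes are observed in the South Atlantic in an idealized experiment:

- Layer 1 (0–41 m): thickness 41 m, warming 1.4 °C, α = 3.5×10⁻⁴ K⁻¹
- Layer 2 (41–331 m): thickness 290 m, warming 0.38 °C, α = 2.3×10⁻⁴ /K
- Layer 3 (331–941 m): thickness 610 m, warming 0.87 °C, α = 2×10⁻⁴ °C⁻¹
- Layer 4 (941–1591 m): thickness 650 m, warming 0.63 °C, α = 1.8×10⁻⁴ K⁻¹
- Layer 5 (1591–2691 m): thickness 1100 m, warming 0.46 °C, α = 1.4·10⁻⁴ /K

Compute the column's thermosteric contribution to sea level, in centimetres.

1.4 × 41 × 3.5×10⁻⁴ = 0.02009 m
2.3×10⁻⁴ × 0.38 × 290 = 0.025346 m
Layer 3: 0.87 × 2×10⁻⁴ × 610 = 0.10614 m
941–1591 m: 650 × 0.63 × 1.8×10⁻⁴ = 0.07371 m
1591–2691 m: 1100 × 1.4×10⁻⁴ × 0.46 = 0.07084 m
Δh = 0.02009 + 0.025346 + 0.10614 + 0.07371 + 0.07084 = 0.296126 m

29.6 cm of thermosteric rise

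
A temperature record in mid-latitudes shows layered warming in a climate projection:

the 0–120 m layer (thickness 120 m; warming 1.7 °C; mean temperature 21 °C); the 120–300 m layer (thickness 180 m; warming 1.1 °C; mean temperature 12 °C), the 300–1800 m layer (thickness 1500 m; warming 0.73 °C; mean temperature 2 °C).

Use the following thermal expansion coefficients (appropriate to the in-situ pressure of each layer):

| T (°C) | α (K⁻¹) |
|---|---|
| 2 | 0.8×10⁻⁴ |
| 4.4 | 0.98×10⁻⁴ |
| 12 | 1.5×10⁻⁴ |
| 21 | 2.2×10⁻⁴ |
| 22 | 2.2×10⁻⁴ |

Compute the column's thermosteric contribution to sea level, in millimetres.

Δh ≈ 162 mm

Layer 1 at 21 °C → α = 2.2×10⁻⁴ K⁻¹
Layer 2 at 12 °C → α = 1.5×10⁻⁴ K⁻¹
Layer 3 at 2 °C → α = 0.8×10⁻⁴ K⁻¹
0–120 m: 1.7 × 2.2×10⁻⁴ × 120 = 0.04488 m
Layer 2: 1.1 × 180 × 1.5×10⁻⁴ = 0.02970 m
300–1800 m: 1500 × 0.8×10⁻⁴ × 0.73 = 0.08760 m
Δh = 0.04488 + 0.02970 + 0.08760 = 0.16218 m ≈ 162 mm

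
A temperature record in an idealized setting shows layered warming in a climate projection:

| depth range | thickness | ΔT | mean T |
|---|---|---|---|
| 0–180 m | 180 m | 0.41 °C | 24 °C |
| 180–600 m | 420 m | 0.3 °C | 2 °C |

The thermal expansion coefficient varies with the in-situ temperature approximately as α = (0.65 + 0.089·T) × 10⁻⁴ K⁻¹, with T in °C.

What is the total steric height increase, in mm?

Δh ≈ 31.0 mm

Layer 1: α = (0.65 + 0.089×24)×10⁻⁴ = 2.786×10⁻⁴ K⁻¹
Layer 2: α = (0.65 + 0.089×2)×10⁻⁴ = 0.828×10⁻⁴ K⁻¹
Layer 1: 2.786×10⁻⁴ × 180 × 0.41 = 0.02056068 m
180–600 m: 420 × 0.828×10⁻⁴ × 0.3 = 0.0104328 m
Δh = 0.02056068 + 0.0104328 = 0.03099348 m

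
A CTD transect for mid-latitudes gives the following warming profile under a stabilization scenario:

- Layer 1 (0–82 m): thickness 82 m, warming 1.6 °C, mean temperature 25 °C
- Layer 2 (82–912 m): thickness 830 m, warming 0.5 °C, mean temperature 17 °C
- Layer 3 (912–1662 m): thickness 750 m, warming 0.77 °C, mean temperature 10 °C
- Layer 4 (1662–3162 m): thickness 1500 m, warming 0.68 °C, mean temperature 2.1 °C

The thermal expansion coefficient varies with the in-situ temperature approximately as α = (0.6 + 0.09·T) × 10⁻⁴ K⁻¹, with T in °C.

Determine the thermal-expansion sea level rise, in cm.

29.3 cm of thermosteric rise

Layer 1: α = (0.6 + 0.09×25)×10⁻⁴ = 2.85×10⁻⁴ K⁻¹
Layer 2: α = (0.6 + 0.09×17)×10⁻⁴ = 2.13×10⁻⁴ K⁻¹
Layer 3: α = (0.6 + 0.09×10)×10⁻⁴ = 1.5×10⁻⁴ K⁻¹
Layer 4: α = (0.6 + 0.09×2.1)×10⁻⁴ = 0.789×10⁻⁴ K⁻¹
Layer 1: 82 × 1.6 × 2.85×10⁻⁴ = 0.037392 m
Layer 2: 2.13×10⁻⁴ × 830 × 0.5 = 0.088395 m
Layer 3: 1.5×10⁻⁴ × 0.77 × 750 = 0.086625 m
1662–3162 m: 0.789×10⁻⁴ × 1500 × 0.68 = 0.080478 m
Δh = 0.037392 + 0.088395 + 0.086625 + 0.080478 = 0.29289 m ≈ 29.3 cm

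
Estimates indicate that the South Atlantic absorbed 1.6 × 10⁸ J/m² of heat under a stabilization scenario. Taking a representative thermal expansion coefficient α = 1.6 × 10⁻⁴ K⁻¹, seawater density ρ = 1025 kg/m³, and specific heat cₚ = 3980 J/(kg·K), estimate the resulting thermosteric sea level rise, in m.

Δh = αQ/(ρcₚ) = 1.6×10⁻⁴ × 1.6×10⁸ / (1025 × 3980) ≈ 0.0062753 m

Δh ≈ 0.00628 m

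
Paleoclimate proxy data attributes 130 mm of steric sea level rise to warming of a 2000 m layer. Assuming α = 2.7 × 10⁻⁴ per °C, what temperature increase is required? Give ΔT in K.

ΔT ≈ 0.24 K

ΔT = Δh/(αH) = 0.13 / (2.7×10⁻⁴ × 2000) ≈ 0.2407 K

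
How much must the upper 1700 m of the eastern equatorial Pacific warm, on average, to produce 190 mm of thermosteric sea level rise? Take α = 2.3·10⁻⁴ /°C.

about 0.486 °C

ΔT = Δh/(αH) = 0.19 / (2.3×10⁻⁴ × 1700) ≈ 0.4859 °C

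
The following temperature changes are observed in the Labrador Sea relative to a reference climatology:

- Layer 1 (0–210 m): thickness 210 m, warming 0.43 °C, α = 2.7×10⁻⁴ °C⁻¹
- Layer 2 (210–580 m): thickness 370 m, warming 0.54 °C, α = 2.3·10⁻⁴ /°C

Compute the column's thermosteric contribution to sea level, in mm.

70.3 mm of thermosteric rise

0–210 m: 0.43 × 210 × 2.7×10⁻⁴ = 0.024381 m
2.3×10⁻⁴ × 370 × 0.54 = 0.045954 m
Δh = 0.024381 + 0.045954 = 0.070335 m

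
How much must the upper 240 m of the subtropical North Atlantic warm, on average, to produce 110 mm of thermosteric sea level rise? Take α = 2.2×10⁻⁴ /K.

ΔT = Δh/(αH) = 0.11 / (2.2×10⁻⁴ × 240) ≈ 2.083 °C

ΔT ≈ 2.08 °C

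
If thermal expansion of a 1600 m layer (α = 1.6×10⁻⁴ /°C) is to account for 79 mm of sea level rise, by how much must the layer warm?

0.31 °C

ΔT = Δh/(αH) = 0.079 / (1.6×10⁻⁴ × 1600) ≈ 0.3086 °C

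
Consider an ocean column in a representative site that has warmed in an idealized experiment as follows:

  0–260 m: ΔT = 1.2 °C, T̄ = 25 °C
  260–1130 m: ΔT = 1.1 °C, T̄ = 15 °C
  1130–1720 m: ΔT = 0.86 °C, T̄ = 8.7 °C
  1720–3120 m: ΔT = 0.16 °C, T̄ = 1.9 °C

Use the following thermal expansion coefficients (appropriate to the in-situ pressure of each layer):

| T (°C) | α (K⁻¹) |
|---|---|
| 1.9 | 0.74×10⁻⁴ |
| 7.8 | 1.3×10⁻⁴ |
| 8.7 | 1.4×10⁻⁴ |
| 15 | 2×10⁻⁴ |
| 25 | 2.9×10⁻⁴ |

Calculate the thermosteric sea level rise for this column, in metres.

Δh = 0.37 m

Layer 1 at 25 °C → α = 2.9×10⁻⁴ K⁻¹
Layer 2 at 15 °C → α = 2×10⁻⁴ K⁻¹
Layer 3 at 8.7 °C → α = 1.4×10⁻⁴ K⁻¹
Layer 4 at 1.9 °C → α = 0.74×10⁻⁴ K⁻¹
2.9×10⁻⁴ × 260 × 1.2 = 0.09048 m
Layer 2: 1.1 × 2×10⁻⁴ × 870 = 0.19140 m
1130–1720 m: 0.86 × 590 × 1.4×10⁻⁴ = 0.071036 m
1400 × 0.74×10⁻⁴ × 0.16 = 0.016576 m
Δh = 0.09048 + 0.19140 + 0.071036 + 0.016576 = 0.369492 m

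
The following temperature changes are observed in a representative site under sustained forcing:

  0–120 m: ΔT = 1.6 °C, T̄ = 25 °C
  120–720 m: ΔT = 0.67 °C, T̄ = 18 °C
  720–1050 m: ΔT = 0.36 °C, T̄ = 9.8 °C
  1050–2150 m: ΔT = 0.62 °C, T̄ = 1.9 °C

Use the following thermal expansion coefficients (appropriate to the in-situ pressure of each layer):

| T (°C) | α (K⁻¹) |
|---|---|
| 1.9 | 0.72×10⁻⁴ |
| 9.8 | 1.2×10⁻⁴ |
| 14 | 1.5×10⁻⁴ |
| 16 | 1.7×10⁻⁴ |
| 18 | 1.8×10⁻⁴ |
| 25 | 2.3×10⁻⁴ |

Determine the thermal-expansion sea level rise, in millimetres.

Δh ≈ 180 mm

Layer 1 at 25 °C → α = 2.3×10⁻⁴ K⁻¹
Layer 2 at 18 °C → α = 1.8×10⁻⁴ K⁻¹
Layer 3 at 9.8 °C → α = 1.2×10⁻⁴ K⁻¹
Layer 4 at 1.9 °C → α = 0.72×10⁻⁴ K⁻¹
0–120 m: 120 × 2.3×10⁻⁴ × 1.6 = 0.04416 m
120–720 m: 0.67 × 1.8×10⁻⁴ × 600 = 0.07236 m
720–1050 m: 0.36 × 330 × 1.2×10⁻⁴ = 0.014256 m
1050–2150 m: 0.72×10⁻⁴ × 1100 × 0.62 = 0.049104 m
Δh = 0.04416 + 0.07236 + 0.014256 + 0.049104 = 0.17988 m ≈ 180 mm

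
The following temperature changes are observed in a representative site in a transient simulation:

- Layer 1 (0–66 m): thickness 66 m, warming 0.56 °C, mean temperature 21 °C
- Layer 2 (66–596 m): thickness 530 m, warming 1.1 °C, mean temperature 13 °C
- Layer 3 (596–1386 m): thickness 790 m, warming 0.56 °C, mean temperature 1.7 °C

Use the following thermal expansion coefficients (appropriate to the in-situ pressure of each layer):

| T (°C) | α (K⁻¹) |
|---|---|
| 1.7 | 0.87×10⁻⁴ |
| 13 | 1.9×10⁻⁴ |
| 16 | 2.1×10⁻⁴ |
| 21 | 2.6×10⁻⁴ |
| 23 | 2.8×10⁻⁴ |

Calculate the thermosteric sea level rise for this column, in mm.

Layer 1 at 21 °C → α = 2.6×10⁻⁴ K⁻¹
Layer 2 at 13 °C → α = 1.9×10⁻⁴ K⁻¹
Layer 3 at 1.7 °C → α = 0.87×10⁻⁴ K⁻¹
0–66 m: 0.56 × 2.6×10⁻⁴ × 66 = 0.0096096 m
1.1 × 1.9×10⁻⁴ × 530 = 0.11077 m
0.87×10⁻⁴ × 790 × 0.56 = 0.0384888 m
Δh = 0.0096096 + 0.11077 + 0.0384888 = 0.1588684 m ≈ 159 mm

159 mm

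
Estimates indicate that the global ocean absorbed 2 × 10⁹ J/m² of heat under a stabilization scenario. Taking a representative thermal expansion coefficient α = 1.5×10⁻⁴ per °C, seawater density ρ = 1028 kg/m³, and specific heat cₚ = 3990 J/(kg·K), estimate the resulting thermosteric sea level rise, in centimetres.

Δh = αQ/(ρcₚ) = 1.5×10⁻⁴ × 2×10⁹ / (1028 × 3990) ≈ 0.07314 m

about 7.31 cm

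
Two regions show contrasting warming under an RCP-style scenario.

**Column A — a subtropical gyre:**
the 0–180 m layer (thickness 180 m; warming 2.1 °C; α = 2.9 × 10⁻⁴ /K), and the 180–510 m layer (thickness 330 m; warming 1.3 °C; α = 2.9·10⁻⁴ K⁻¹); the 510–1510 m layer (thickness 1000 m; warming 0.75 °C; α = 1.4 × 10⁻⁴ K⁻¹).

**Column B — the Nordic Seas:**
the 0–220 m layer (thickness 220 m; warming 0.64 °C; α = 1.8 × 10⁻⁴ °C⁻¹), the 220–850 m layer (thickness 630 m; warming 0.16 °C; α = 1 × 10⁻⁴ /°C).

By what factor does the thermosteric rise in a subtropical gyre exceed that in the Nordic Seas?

A Layer 1: 2.9×10⁻⁴ × 2.1 × 180 = 0.10962 m
A 330 × 1.3 × 2.9×10⁻⁴ = 0.12441 m
A 0.75 × 1000 × 1.4×10⁻⁴ = 0.10500 m
A total: 0.33903 m
B 0.64 × 1.8×10⁻⁴ × 220 = 0.025344 m
B Layer 2: 630 × 0.16 × 1×10⁻⁴ = 0.01008 m
B total: 0.035424 m
Ratio: 0.33903 / 0.035424 ≈ 9.571

a factor of 9.57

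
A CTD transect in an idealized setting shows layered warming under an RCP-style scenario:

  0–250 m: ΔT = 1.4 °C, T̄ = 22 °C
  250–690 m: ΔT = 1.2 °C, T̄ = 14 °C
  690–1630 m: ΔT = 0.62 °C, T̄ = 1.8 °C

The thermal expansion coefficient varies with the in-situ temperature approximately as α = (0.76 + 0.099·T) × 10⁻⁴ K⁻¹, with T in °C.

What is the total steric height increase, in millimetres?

Layer 1: α = (0.76 + 0.099×22)×10⁻⁴ = 2.938×10⁻⁴ K⁻¹
Layer 2: α = (0.76 + 0.099×14)×10⁻⁴ = 2.146×10⁻⁴ K⁻¹
Layer 3: α = (0.76 + 0.099×1.8)×10⁻⁴ = 0.9382×10⁻⁴ K⁻¹
2.938×10⁻⁴ × 250 × 1.4 = 0.10283 m
250–690 m: 1.2 × 440 × 2.146×10⁻⁴ = 0.1133088 m
690–1630 m: 0.9382×10⁻⁴ × 0.62 × 940 = 0.054678296 m
Δh = 0.10283 + 0.1133088 + 0.054678296 = 0.270817096 m

Δh ≈ 270 mm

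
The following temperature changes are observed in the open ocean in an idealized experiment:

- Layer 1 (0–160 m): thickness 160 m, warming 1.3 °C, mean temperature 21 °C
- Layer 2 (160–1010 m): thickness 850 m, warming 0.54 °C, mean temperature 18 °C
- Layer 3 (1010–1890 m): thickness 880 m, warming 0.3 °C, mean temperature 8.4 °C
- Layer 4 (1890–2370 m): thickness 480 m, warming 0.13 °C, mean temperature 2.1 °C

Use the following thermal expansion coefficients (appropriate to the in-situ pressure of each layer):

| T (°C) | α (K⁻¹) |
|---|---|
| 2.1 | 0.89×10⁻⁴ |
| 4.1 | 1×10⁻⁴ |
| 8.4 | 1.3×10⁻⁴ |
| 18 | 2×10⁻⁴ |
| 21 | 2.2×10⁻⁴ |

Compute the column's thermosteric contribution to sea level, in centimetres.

Δh ≈ 18 cm

Layer 1 at 21 °C → α = 2.2×10⁻⁴ K⁻¹
Layer 2 at 18 °C → α = 2×10⁻⁴ K⁻¹
Layer 3 at 8.4 °C → α = 1.3×10⁻⁴ K⁻¹
Layer 4 at 2.1 °C → α = 0.89×10⁻⁴ K⁻¹
Layer 1: 1.3 × 2.2×10⁻⁴ × 160 = 0.04576 m
160–1010 m: 850 × 0.54 × 2×10⁻⁴ = 0.09180 m
1010–1890 m: 0.3 × 880 × 1.3×10⁻⁴ = 0.03432 m
1890–2370 m: 480 × 0.89×10⁻⁴ × 0.13 = 0.0055536 m
Δh = 0.04576 + 0.09180 + 0.03432 + 0.0055536 = 0.1774336 m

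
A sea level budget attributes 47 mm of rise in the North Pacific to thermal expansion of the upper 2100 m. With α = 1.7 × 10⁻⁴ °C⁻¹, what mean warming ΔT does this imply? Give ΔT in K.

ΔT ≈ 0.132 K

ΔT = Δh/(αH) = 0.047 / (1.7×10⁻⁴ × 2100) ≈ 0.1317 K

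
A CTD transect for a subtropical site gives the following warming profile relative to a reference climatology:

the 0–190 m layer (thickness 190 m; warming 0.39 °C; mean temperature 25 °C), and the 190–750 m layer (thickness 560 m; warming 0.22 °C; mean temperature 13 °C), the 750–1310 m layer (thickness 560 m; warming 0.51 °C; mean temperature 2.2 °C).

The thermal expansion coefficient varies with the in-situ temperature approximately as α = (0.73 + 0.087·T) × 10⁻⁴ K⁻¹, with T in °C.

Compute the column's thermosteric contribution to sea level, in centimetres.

Δh ≈ 7.1 cm

Layer 1: α = (0.73 + 0.087×25)×10⁻⁴ = 2.905×10⁻⁴ K⁻¹
Layer 2: α = (0.73 + 0.087×13)×10⁻⁴ = 1.861×10⁻⁴ K⁻¹
Layer 3: α = (0.73 + 0.087×2.2)×10⁻⁴ = 0.9214×10⁻⁴ K⁻¹
Layer 1: 0.39 × 190 × 2.905×10⁻⁴ = 0.02152605 m
190–750 m: 0.22 × 1.861×10⁻⁴ × 560 = 0.02292752 m
Layer 3: 560 × 0.9214×10⁻⁴ × 0.51 = 0.026315184 m
Δh = 0.02152605 + 0.02292752 + 0.026315184 = 0.070768754 m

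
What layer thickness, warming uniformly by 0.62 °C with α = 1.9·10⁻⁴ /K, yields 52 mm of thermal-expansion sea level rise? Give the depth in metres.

H ≈ 440 m

H = Δh/(αΔT) = 0.052 / (1.9×10⁻⁴ × 0.62) ≈ 441.4 m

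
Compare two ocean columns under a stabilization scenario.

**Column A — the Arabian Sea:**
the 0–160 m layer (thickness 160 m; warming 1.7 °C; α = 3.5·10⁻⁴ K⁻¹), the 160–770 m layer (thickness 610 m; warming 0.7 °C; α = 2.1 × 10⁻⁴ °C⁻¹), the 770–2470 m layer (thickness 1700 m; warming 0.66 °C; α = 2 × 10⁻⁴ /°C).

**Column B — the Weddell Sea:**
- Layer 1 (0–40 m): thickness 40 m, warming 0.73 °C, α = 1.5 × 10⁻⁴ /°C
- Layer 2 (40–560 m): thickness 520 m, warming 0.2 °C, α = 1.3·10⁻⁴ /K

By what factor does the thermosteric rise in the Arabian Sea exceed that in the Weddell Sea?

A 1.7 × 3.5×10⁻⁴ × 160 = 0.09520 m
A 160–770 m: 2.1×10⁻⁴ × 610 × 0.7 = 0.08967 m
A Layer 3: 2×10⁻⁴ × 1700 × 0.66 = 0.22440 m
A total: 0.40927 m
B Layer 1: 40 × 1.5×10⁻⁴ × 0.73 = 0.00438 m
B 0.2 × 520 × 1.3×10⁻⁴ = 0.01352 m
B total: 0.01790 m
Ratio: 0.40927 / 0.01790 ≈ 22.86

≈ 23×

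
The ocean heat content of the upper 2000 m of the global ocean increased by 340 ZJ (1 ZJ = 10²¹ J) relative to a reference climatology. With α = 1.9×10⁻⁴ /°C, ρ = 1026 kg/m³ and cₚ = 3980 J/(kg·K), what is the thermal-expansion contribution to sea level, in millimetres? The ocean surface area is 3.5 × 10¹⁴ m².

about 45.2 mm

Per unit area: Q = 340×10²¹ / (3.5×10¹⁴) ≈ 9.714×10⁸ J/m²
Δh = αQ/(ρcₚ) = 1.9×10⁻⁴ × 9.714×10⁸ / (1026 × 3980) ≈ 0.045198 m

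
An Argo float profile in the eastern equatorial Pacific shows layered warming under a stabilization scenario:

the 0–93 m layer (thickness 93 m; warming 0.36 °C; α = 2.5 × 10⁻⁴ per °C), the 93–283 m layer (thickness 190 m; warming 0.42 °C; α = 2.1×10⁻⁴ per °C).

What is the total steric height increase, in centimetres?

Layer 1: 0.36 × 93 × 2.5×10⁻⁴ = 0.00837 m
93–283 m: 2.1×10⁻⁴ × 0.42 × 190 = 0.016758 m
Δh = 0.00837 + 0.016758 = 0.025128 m

2.51 cm of thermosteric rise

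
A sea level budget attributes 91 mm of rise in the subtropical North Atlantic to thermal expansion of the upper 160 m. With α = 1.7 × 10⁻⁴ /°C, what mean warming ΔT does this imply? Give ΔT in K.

ΔT = Δh/(αH) = 0.091 / (1.7×10⁻⁴ × 160) ≈ 3.346 K

ΔT ≈ 3.35 K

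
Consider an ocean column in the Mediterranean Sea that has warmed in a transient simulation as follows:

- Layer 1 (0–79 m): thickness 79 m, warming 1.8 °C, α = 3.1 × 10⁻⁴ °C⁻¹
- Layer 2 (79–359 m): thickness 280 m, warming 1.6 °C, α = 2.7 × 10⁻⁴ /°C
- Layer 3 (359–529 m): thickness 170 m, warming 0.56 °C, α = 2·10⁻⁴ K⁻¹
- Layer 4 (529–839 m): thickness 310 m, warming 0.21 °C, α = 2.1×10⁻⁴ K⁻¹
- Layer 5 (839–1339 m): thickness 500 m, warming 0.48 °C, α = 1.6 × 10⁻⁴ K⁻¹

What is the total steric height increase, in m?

0–79 m: 1.8 × 3.1×10⁻⁴ × 79 = 0.044082 m
1.6 × 2.7×10⁻⁴ × 280 = 0.12096 m
Layer 3: 0.56 × 170 × 2×10⁻⁴ = 0.01904 m
0.21 × 310 × 2.1×10⁻⁴ = 0.013671 m
839–1339 m: 0.48 × 500 × 1.6×10⁻⁴ = 0.03840 m
Δh = 0.044082 + 0.12096 + 0.01904 + 0.013671 + 0.03840 = 0.236153 m

0.236 m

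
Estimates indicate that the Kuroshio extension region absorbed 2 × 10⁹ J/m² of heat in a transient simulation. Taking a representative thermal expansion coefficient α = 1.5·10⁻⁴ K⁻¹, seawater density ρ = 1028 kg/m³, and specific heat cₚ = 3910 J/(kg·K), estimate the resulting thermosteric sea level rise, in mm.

Δh = αQ/(ρcₚ) = 1.5×10⁻⁴ × 2×10⁹ / (1028 × 3910) ≈ 0.074637 m

74.6 mm of thermosteric rise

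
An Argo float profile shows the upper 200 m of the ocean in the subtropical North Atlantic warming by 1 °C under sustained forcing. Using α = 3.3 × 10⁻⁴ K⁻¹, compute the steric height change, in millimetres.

Δh = αΔT·H = 3.3×10⁻⁴ × 1 × 200 = 0.06600 m

Δh ≈ 66.0 mm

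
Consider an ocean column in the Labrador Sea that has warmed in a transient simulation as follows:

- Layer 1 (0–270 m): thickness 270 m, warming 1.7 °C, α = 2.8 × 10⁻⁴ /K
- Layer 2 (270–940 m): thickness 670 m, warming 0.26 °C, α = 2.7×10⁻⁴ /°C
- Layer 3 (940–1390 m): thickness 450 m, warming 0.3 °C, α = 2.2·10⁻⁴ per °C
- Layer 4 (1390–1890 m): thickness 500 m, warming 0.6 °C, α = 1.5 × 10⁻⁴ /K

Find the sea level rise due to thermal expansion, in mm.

Δh ≈ 250 mm

Layer 1: 270 × 2.8×10⁻⁴ × 1.7 = 0.12852 m
Layer 2: 0.26 × 670 × 2.7×10⁻⁴ = 0.047034 m
Layer 3: 2.2×10⁻⁴ × 0.3 × 450 = 0.02970 m
1390–1890 m: 0.6 × 500 × 1.5×10⁻⁴ = 0.04500 m
Δh = 0.12852 + 0.047034 + 0.02970 + 0.04500 = 0.250254 m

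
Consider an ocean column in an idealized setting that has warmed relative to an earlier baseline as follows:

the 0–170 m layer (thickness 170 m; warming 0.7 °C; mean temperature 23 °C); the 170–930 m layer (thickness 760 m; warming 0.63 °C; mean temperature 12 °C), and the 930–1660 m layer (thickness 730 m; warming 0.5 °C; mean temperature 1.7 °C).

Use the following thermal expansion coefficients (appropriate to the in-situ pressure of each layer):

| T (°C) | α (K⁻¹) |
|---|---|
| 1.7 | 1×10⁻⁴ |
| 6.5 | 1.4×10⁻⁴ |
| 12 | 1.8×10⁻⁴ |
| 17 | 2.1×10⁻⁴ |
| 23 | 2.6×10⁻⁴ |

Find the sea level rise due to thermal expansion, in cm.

Δh ≈ 15.4 cm

Layer 1 at 23 °C → α = 2.6×10⁻⁴ K⁻¹
Layer 2 at 12 °C → α = 1.8×10⁻⁴ K⁻¹
Layer 3 at 1.7 °C → α = 1×10⁻⁴ K⁻¹
Layer 1: 170 × 0.7 × 2.6×10⁻⁴ = 0.03094 m
Layer 2: 760 × 0.63 × 1.8×10⁻⁴ = 0.086184 m
0.5 × 730 × 1×10⁻⁴ = 0.03650 m
Δh = 0.03094 + 0.086184 + 0.03650 = 0.153624 m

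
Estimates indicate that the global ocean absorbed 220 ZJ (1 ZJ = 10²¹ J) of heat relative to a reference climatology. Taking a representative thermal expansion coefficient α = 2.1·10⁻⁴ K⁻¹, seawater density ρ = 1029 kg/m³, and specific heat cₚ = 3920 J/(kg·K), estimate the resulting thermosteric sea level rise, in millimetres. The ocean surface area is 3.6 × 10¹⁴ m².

32 mm

Per unit area: Q = 220×10²¹ / (3.6×10¹⁴) ≈ 6.111×10⁸ J/m²
Δh = αQ/(ρcₚ) = 2.1×10⁻⁴ × 6.111×10⁸ / (1029 × 3920) ≈ 0.031815 m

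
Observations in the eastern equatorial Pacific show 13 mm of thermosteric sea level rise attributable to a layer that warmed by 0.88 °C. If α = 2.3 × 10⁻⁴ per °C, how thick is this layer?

H = Δh/(αΔT) = 0.013 / (2.3×10⁻⁴ × 0.88) ≈ 64.23 m

64 m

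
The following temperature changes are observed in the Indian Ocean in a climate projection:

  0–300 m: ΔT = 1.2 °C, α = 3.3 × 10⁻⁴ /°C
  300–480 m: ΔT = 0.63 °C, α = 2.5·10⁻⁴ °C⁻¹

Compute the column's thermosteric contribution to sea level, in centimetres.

3.3×10⁻⁴ × 1.2 × 300 = 0.11880 m
Layer 2: 2.5×10⁻⁴ × 180 × 0.63 = 0.02835 m
Δh = 0.11880 + 0.02835 = 0.14715 m ≈ 15 cm

Δh ≈ 15 cm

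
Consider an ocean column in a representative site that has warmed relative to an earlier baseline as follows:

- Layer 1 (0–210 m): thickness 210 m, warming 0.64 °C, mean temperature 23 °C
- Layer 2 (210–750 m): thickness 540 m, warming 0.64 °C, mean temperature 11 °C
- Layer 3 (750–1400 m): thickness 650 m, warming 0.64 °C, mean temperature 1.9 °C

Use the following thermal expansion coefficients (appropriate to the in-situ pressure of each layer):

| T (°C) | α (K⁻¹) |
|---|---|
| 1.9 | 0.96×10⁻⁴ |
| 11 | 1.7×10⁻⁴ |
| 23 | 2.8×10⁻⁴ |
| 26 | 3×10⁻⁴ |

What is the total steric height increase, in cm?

Layer 1 at 23 °C → α = 2.8×10⁻⁴ K⁻¹
Layer 2 at 11 °C → α = 1.7×10⁻⁴ K⁻¹
Layer 3 at 1.9 °C → α = 0.96×10⁻⁴ K⁻¹
0.64 × 210 × 2.8×10⁻⁴ = 0.037632 m
210–750 m: 1.7×10⁻⁴ × 0.64 × 540 = 0.058752 m
0.64 × 0.96×10⁻⁴ × 650 = 0.039936 m
Δh = 0.037632 + 0.058752 + 0.039936 = 0.13632 m

Δh ≈ 13.6 cm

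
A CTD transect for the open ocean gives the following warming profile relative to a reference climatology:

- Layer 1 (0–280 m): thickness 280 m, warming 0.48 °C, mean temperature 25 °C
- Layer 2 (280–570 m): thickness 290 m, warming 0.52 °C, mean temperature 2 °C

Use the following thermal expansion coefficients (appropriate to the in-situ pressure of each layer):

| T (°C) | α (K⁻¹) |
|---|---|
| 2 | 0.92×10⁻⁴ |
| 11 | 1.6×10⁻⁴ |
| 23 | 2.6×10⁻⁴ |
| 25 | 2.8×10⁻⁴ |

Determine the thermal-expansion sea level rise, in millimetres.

Layer 1 at 25 °C → α = 2.8×10⁻⁴ K⁻¹
Layer 2 at 2 °C → α = 0.92×10⁻⁴ K⁻¹
Layer 1: 2.8×10⁻⁴ × 0.48 × 280 = 0.037632 m
Layer 2: 290 × 0.52 × 0.92×10⁻⁴ = 0.0138736 m
Δh = 0.037632 + 0.0138736 = 0.0515056 m

about 51.5 mm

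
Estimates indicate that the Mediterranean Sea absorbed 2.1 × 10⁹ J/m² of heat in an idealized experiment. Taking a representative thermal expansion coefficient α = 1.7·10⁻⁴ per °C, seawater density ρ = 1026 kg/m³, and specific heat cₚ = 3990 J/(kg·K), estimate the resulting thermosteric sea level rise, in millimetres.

Δh = 87.2 mm

Δh = αQ/(ρcₚ) = 1.7×10⁻⁴ × 2.1×10⁹ / (1026 × 3990) ≈ 0.087206 m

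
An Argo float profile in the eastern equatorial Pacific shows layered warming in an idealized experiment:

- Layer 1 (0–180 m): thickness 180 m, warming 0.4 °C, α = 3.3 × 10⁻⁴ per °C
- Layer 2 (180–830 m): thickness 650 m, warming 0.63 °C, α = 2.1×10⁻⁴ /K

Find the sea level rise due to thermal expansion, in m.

0–180 m: 180 × 0.4 × 3.3×10⁻⁴ = 0.02376 m
650 × 0.63 × 2.1×10⁻⁴ = 0.085995 m
Δh = 0.02376 + 0.085995 = 0.109755 m

about 0.11 m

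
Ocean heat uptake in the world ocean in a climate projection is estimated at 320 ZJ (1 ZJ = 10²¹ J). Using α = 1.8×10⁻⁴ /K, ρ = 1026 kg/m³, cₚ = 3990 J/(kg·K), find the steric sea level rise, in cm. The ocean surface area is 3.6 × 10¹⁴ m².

Per unit area: Q = 320×10²¹ / (3.6×10¹⁴) ≈ 8.889×10⁸ J/m²
Δh = αQ/(ρcₚ) = 1.8×10⁻⁴ × 8.889×10⁸ / (1026 × 3990) ≈ 0.039085 m

3.9 cm of thermosteric rise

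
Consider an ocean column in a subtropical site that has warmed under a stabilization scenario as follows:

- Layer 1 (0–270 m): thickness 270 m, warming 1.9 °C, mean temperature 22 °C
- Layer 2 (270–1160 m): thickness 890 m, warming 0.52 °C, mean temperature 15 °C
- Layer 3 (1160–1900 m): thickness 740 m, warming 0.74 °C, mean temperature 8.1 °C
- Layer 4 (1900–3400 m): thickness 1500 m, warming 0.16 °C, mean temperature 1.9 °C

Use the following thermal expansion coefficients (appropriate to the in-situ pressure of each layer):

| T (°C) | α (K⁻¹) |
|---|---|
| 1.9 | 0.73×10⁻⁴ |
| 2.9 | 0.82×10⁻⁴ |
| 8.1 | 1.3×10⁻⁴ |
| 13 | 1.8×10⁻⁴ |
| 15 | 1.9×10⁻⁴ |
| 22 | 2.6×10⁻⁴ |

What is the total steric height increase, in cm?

Layer 1 at 22 °C → α = 2.6×10⁻⁴ K⁻¹
Layer 2 at 15 °C → α = 1.9×10⁻⁴ K⁻¹
Layer 3 at 8.1 °C → α = 1.3×10⁻⁴ K⁻¹
Layer 4 at 1.9 °C → α = 0.73×10⁻⁴ K⁻¹
Layer 1: 270 × 2.6×10⁻⁴ × 1.9 = 0.13338 m
270–1160 m: 0.52 × 1.9×10⁻⁴ × 890 = 0.087932 m
Layer 3: 740 × 0.74 × 1.3×10⁻⁴ = 0.071188 m
0.16 × 1500 × 0.73×10⁻⁴ = 0.01752 m
Δh = 0.13338 + 0.087932 + 0.071188 + 0.01752 = 0.31002 m ≈ 31.0 cm

Δh = 31.0 cm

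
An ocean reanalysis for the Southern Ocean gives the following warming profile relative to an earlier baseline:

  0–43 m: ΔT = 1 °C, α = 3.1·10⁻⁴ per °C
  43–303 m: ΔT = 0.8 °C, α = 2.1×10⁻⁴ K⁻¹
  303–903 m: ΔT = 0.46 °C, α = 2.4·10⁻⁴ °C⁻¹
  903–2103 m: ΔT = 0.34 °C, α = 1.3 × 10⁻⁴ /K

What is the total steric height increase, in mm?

0–43 m: 1 × 43 × 3.1×10⁻⁴ = 0.01333 m
43–303 m: 260 × 2.1×10⁻⁴ × 0.8 = 0.04368 m
Layer 3: 0.46 × 2.4×10⁻⁴ × 600 = 0.06624 m
Layer 4: 1200 × 0.34 × 1.3×10⁻⁴ = 0.05304 m
Δh = 0.01333 + 0.04368 + 0.06624 + 0.05304 = 0.17629 m

Δh = 176 mm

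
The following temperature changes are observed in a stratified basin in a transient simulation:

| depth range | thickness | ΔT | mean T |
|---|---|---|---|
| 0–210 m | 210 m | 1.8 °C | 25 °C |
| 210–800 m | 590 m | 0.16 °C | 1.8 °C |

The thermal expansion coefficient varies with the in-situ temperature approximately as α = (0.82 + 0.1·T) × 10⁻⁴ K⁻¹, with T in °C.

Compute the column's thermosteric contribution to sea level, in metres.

Δh ≈ 0.13 m

Layer 1: α = (0.82 + 0.1×25)×10⁻⁴ = 3.32×10⁻⁴ K⁻¹
Layer 2: α = (0.82 + 0.1×1.8)×10⁻⁴ = 1×10⁻⁴ K⁻¹
Layer 1: 3.32×10⁻⁴ × 1.8 × 210 = 0.125496 m
210–800 m: 0.16 × 590 × 1×10⁻⁴ = 0.00944 m
Δh = 0.125496 + 0.00944 = 0.134936 m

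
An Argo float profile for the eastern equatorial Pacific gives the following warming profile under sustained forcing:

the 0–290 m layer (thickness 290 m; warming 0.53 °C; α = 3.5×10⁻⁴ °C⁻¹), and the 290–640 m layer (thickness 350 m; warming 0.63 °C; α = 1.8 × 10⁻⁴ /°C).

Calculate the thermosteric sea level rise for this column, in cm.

about 9.35 cm

290 × 0.53 × 3.5×10⁻⁴ = 0.053795 m
Layer 2: 1.8×10⁻⁴ × 0.63 × 350 = 0.03969 m
Δh = 0.053795 + 0.03969 = 0.093485 m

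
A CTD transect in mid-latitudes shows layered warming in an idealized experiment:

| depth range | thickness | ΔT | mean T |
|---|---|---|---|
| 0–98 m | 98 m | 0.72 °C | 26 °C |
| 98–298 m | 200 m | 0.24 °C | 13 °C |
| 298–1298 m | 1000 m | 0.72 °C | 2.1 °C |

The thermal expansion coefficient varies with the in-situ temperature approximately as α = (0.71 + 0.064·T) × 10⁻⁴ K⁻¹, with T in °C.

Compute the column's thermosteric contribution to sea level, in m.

Layer 1: α = (0.71 + 0.064×26)×10⁻⁴ = 2.374×10⁻⁴ K⁻¹
Layer 2: α = (0.71 + 0.064×13)×10⁻⁴ = 1.542×10⁻⁴ K⁻¹
Layer 3: α = (0.71 + 0.064×2.1)×10⁻⁴ = 0.8444×10⁻⁴ K⁻¹
Layer 1: 2.374×10⁻⁴ × 0.72 × 98 = 0.016750944 m
98–298 m: 1.542×10⁻⁴ × 200 × 0.24 = 0.0074016 m
Layer 3: 0.72 × 1000 × 0.8444×10⁻⁴ = 0.0607968 m
Δh = 0.016750944 + 0.0074016 + 0.0607968 = 0.084949344 m ≈ 0.0849 m

0.0849 m of thermosteric rise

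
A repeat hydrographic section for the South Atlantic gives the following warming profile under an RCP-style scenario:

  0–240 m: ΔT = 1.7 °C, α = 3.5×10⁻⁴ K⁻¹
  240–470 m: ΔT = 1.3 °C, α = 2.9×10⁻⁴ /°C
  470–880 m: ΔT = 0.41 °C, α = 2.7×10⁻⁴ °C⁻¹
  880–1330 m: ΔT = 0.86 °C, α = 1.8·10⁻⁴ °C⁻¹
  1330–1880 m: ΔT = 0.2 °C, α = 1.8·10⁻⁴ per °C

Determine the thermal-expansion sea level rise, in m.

about 0.36 m

0–240 m: 240 × 1.7 × 3.5×10⁻⁴ = 0.14280 m
230 × 1.3 × 2.9×10⁻⁴ = 0.08671 m
Layer 3: 410 × 2.7×10⁻⁴ × 0.41 = 0.045387 m
880–1330 m: 450 × 1.8×10⁻⁴ × 0.86 = 0.06966 m
1330–1880 m: 1.8×10⁻⁴ × 550 × 0.2 = 0.01980 m
Δh = 0.14280 + 0.08671 + 0.045387 + 0.06966 + 0.01980 = 0.364357 m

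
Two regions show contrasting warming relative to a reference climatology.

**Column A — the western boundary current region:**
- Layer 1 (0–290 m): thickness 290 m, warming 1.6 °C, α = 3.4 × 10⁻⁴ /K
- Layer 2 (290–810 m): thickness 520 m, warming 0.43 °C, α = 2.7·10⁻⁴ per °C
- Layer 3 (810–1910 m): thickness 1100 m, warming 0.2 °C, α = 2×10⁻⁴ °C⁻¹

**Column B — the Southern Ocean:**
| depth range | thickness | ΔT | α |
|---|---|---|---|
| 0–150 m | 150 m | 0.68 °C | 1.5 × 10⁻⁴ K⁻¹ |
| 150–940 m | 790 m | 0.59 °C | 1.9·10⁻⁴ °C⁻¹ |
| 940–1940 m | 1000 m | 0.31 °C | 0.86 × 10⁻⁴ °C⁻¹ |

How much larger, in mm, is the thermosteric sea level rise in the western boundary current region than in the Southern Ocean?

A 1.6 × 3.4×10⁻⁴ × 290 = 0.15776 m
A 290–810 m: 0.43 × 520 × 2.7×10⁻⁴ = 0.060372 m
A Layer 3: 0.2 × 1100 × 2×10⁻⁴ = 0.04400 m
A total: 0.262132 m
B Layer 1: 0.68 × 150 × 1.5×10⁻⁴ = 0.01530 m
B 150–940 m: 790 × 0.59 × 1.9×10⁻⁴ = 0.088559 m
B 0.86×10⁻⁴ × 1000 × 0.31 = 0.02666 m
B total: 0.130519 m
Difference: 0.262132 − 0.130519 = 0.131613 m

132 mm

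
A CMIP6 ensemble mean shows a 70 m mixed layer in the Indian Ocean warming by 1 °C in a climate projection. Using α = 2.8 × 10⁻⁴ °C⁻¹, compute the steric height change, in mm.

Δh = αΔT·H = 2.8×10⁻⁴ × 1 × 70 = 0.01960 m

20 mm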